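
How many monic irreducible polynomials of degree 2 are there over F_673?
There are 226128 monic irreducible polynomials of degree 2 over F_673

Each element of F_{673^2} that lies in no proper subfield is a root of exactly one monic irreducible of degree 2 over F_673, and each such polynomial has 2 distinct roots in F_{673^2}. By Möbius inversion the count is N_673(2) = (1/2) Σ_{d|2} μ(2/d) · 673^d = (1/2)(μ(2)·673^1 + μ(1)·673^2) = 452256/2 = 226128.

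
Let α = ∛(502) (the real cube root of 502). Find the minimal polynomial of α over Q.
m_α(x) = x^3 - 502

α satisfies α^3 = 502, so x^3 - 502 annihilates α. By the rational root test, a rational root p/q (in lowest terms) of x^3 - 502 would satisfy p^3 = 502 q^3, forcing q = 1 and p^3 = 502; but 502 is not a perfect cube, contradiction. A monic cubic over Q with no rational root is irreducible (any nontrivial factorization would include a linear factor). Hence x^3 - 502 is the minimal polynomial of α, and in particular [Q(α):Q] = 3.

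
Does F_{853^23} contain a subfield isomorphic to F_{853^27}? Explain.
No: F_{853^27} is not a subfield of F_{853^23}

F_{p^m} embeds in F_{p^n} iff m | n. Here 27 ∤ 23 (since 23 = 0·27 + 23 with remainder 23 ≠ 0), so F_{853^27} is not a subfield of F_{853^23}. Equivalently: if it were, the tower law would give 27 = [F_{853^27}:F_853] dividing [F_{853^23}:F_853] = 23, contradiction.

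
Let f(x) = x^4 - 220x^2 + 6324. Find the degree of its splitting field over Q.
[K : Q] = 4

Solving the quadratic in x^2: x^2 = (220 ± √(220^2 - 4·6324))/2 = (220 ± √23104)/2 = (220 ± 152)/2, giving x^2 = 186 or x^2 = 34. So f(x) = (x^2 - 186)(x^2 - 34) and the roots of f are ±√186, ±√34. Hence the splitting field is K = Q(√186, √34). Since 186 and 34 are distinct squarefree integers > 1, their product 6324 is not a perfect square, so √34 ∉ Q(√186). By the tower law [K:Q] = [Q(√186,√34):Q(√186)] · [Q(√186):Q] = 2 · 2 = 4.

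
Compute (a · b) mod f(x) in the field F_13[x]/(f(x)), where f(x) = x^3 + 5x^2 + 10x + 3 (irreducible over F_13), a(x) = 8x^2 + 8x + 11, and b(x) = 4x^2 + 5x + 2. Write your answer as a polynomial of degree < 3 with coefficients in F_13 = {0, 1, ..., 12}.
a · b ≡ 12x^2 + 10x (mod f(x))

Multiply in F_13[x]: a(x)·b(x) = (8x^2 + 8x + 11)·(4x^2 + 5x + 2) = 6x^4 + 7x^3 + 9x^2 + 6x + 9. This has degree ≥ 3, so divide by f(x) over F_13: 6x^4 + 7x^3 + 9x^2 + 6x + 9 = (6x + 3)·(x^3 + 5x^2 + 10x + 3) + (12x^2 + 10x). Hence a·b ≡ 12x^2 + 10x (mod f). (F_13[x]/(f) is a field with 13^3 = 2197 elements since f is irreducible of degree 3.)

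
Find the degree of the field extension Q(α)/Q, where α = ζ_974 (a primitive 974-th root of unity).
[Q(α):Q] = 486

The minimal polynomial of ζ_974 over Q is the 974-th cyclotomic polynomial Φ_974(x), which is irreducible over Q and has degree φ(974) = 486. Hence [Q(α):Q] = φ(974) = 486.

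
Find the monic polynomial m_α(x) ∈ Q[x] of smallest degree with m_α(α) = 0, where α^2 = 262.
m_α(x) = x^2 - 262

α satisfies α^2 - 262 = 0, so x^2 - 262 annihilates α. Since d = 262 is squarefree and ≠ 1, it is not a perfect square in Q, so x^2 - 262 has no rational root and is therefore irreducible over Q (a degree-2 polynomial over a field is irreducible iff it has no root). Hence m_α(x) = x^2 - 262.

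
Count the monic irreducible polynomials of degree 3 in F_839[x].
There are 196862960 monic irreducible polynomials of degree 3 over F_839

Each element of F_{839^3} that lies in no proper subfield is a root of exactly one monic irreducible of degree 3 over F_839, and each such polynomial has 3 distinct roots in F_{839^3}. By Möbius inversion the count is N_839(3) = (1/3) Σ_{d|3} μ(3/d) · 839^d = (1/3)(μ(3)·839^1 + μ(1)·839^3) = 590588880/3 = 196862960.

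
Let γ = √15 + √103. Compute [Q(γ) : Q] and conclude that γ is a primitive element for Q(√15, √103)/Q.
[Q(γ) : Q] = 4 (equivalently, Q(γ) = Q(√15, √103))

Obviously Q(γ) ⊆ Q(√15, √103), and [Q(√15, √103):Q] = 4 (since 15, 103 are distinct squarefree integers > 1 with 1545 not a perfect square). To show equality we compute the minimal polynomial of γ. From γ = √15 + √103: γ^2 = 15 + 2√(1545) + 103 = 118 + 2√(1545), so γ^2 - 118 = 2√(1545); squaring, (γ^2 - 118)^2 = 4·1545, i.e. γ^4 - 236γ^2 + 13924 - 6180 = 0, i.e. γ^4 - 236γ^2 + 7744 = 0. So γ is a root of x^4 - 236x^2 + 7744. This polynomial is irreducible over Q: it has no rational root (each ±√15 ± √103 is irrational), and any factorization into two quadratics over Q would force √(1545) ∈ Q (pairing opposite roots) or √15, √103 ∈ Q (other pairings), all impossible. Hence [Q(γ):Q] = 4 = [Q(√15, √103):Q], so Q(γ) = Q(√15, √103).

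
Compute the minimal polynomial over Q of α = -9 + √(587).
m_α(x) = x^2 + 18x - 506

From α + 9 = √(587), squaring gives (α + 9)^2 = 587, i.e. α^2 + 18α + 81 = 587, so α^2 + 18α - 506 = 0. The discriminant of x^2 + 18x - 506 is (18)^2 - 4·(-506) = 324 + 2024 = 2348, and 4·(587) is not a perfect square in Q since 587 is squarefree and ≠ 1. Hence x^2 + 18x - 506 is irreducible over Q and is the minimal polynomial of α.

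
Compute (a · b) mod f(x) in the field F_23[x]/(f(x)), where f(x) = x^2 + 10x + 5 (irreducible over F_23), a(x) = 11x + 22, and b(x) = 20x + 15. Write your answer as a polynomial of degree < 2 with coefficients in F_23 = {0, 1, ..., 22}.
a · b ≡ 15x + 12 (mod f(x))

Multiply in F_23[x]: a(x)·b(x) = (11x + 22)·(20x + 15) = 13x^2 + 7x + 8. This has degree ≥ 2, so divide by f(x) over F_23: 13x^2 + 7x + 8 = (13)·(x^2 + 10x + 5) + (15x + 12). Hence a·b ≡ 15x + 12 (mod f). (F_23[x]/(f) is a field with 23^2 = 529 elements since f is irreducible of degree 2.)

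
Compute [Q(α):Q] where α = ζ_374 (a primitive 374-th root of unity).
[Q(α):Q] = 160

The minimal polynomial of ζ_374 over Q is the 374-th cyclotomic polynomial Φ_374(x), which is irreducible over Q and has degree φ(374) = 160. Hence [Q(α):Q] = φ(374) = 160.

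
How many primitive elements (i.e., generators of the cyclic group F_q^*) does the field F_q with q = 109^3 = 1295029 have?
There are φ(1295028) = 369360 primitive elements

F_q^* is cyclic of order q - 1 = 1295028. A cyclic group of order m has exactly φ(m) generators. Here m = 1295028 = 2^2 · 3^4 · 7 · 571, so the number of primitive elements is φ(1295028) = 369360.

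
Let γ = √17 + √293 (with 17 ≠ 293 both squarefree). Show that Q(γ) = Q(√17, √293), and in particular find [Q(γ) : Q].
[Q(γ) : Q] = 4 (equivalently, Q(γ) = Q(√17, √293))

Obviously Q(γ) ⊆ Q(√17, √293), and [Q(√17, √293):Q] = 4 (since 17, 293 are distinct squarefree integers > 1 with 4981 not a perfect square). To show equality we compute the minimal polynomial of γ. From γ = √17 + √293: γ^2 = 17 + 2√(4981) + 293 = 310 + 2√(4981), so γ^2 - 310 = 2√(4981); squaring, (γ^2 - 310)^2 = 4·4981, i.e. γ^4 - 620γ^2 + 96100 - 19924 = 0, i.e. γ^4 - 620γ^2 + 76176 = 0. So γ is a root of x^4 - 620x^2 + 76176. This polynomial is irreducible over Q: it has no rational root (each ±√17 ± √293 is irrational), and any factorization into two quadratics over Q would force √(4981) ∈ Q (pairing opposite roots) or √17, √293 ∈ Q (other pairings), all impossible. Hence [Q(γ):Q] = 4 = [Q(√17, √293):Q], so Q(γ) = Q(√17, √293).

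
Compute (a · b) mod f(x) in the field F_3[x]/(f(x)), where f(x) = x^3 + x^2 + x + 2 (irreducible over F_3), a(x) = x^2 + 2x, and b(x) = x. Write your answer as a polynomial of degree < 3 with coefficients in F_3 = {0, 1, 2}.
a · b ≡ x^2 + 2x + 1 (mod f(x))

Multiply in F_3[x]: a(x)·b(x) = (x^2 + 2x)·(x) = x^3 + 2x^2. This has degree ≥ 3, so divide by f(x) over F_3: x^3 + 2x^2 = (1)·(x^3 + x^2 + x + 2) + (x^2 + 2x + 1). Hence a·b ≡ x^2 + 2x + 1 (mod f). (F_3[x]/(f) is a field with 3^3 = 27 elements since f is irreducible of degree 3.)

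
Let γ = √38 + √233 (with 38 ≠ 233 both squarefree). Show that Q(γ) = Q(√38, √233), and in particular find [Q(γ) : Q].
[Q(γ) : Q] = 4 (equivalently, Q(γ) = Q(√38, √233))

Obviously Q(γ) ⊆ Q(√38, √233), and [Q(√38, √233):Q] = 4 (since 38, 233 are distinct squarefree integers > 1 with 8854 not a perfect square). To show equality we compute the minimal polynomial of γ. From γ = √38 + √233: γ^2 = 38 + 2√(8854) + 233 = 271 + 2√(8854), so γ^2 - 271 = 2√(8854); squaring, (γ^2 - 271)^2 = 4·8854, i.e. γ^4 - 542γ^2 + 73441 - 35416 = 0, i.e. γ^4 - 542γ^2 + 38025 = 0. So γ is a root of x^4 - 542x^2 + 38025. This polynomial is irreducible over Q: it has no rational root (each ±√38 ± √233 is irrational), and any factorization into two quadratics over Q would force √(8854) ∈ Q (pairing opposite roots) or √38, √233 ∈ Q (other pairings), all impossible. Hence [Q(γ):Q] = 4 = [Q(√38, √233):Q], so Q(γ) = Q(√38, √233).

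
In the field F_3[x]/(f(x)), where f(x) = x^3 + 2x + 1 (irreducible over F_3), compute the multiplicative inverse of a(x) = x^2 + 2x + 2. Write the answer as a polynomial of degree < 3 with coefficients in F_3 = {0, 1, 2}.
a(x)^(-1) ≡ 2x^2 + 2x + 2 (mod f(x))

Since f is irreducible over F_3, F_3[x]/(f) is a field and a(x) ≠ 0 has an inverse. Apply the extended Euclidean algorithm to f(x) and a(x) in F_3[x]: f(x) = (x + 1)·a(x) + (x + 2);  a(x) = (x)·(x + 2) + (2). The last nonzero remainder is the constant 2 = gcd(f, a) in F_3. Back-substituting through the division chain expresses 2 = s(x)·a(x) + t(x)·f(x) with s(x) ≡ x^2 + x + 1 (mod f), so (x^2 + x + 1)·a(x) ≡ 2 (mod f). Multiplying by 2^(-1) ≡ 2 in F_3 gives a(x)^(-1) ≡ 2·(x^2 + x + 1) ≡ 2x^2 + 2x + 2 (mod f). Check: (x^2 + 2x + 2)·(2x^2 + 2x + 2) = 2x^4 + x^2 + 2x + 1 ≡ 1 (mod x^3 + 2x + 1).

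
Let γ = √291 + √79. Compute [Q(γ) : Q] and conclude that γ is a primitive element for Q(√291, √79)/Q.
[Q(γ) : Q] = 4 (equivalently, Q(γ) = Q(√291, √79))

Obviously Q(γ) ⊆ Q(√291, √79), and [Q(√291, √79):Q] = 4 (since 291, 79 are distinct squarefree integers > 1 with 22989 not a perfect square). To show equality we compute the minimal polynomial of γ. From γ = √291 + √79: γ^2 = 291 + 2√(22989) + 79 = 370 + 2√(22989), so γ^2 - 370 = 2√(22989); squaring, (γ^2 - 370)^2 = 4·22989, i.e. γ^4 - 740γ^2 + 136900 - 91956 = 0, i.e. γ^4 - 740γ^2 + 44944 = 0. So γ is a root of x^4 - 740x^2 + 44944. This polynomial is irreducible over Q: it has no rational root (each ±√291 ± √79 is irrational), and any factorization into two quadratics over Q would force √(22989) ∈ Q (pairing opposite roots) or √291, √79 ∈ Q (other pairings), all impossible. Hence [Q(γ):Q] = 4 = [Q(√291, √79):Q], so Q(γ) = Q(√291, √79).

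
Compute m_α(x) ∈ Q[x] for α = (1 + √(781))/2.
m_α(x) = x^2 - x - 195

From 2α - 1 = √(781), squaring gives (2α - 1)^2 = 781, i.e. 4α^2 - 4α + 1 = 781, so α^2 - α + (1 - 781)/4 = 0. Since 781 ≡ 1 (mod 4), (1 - 781)/4 = -195 ∈ Z. The polynomial x^2 - x - 195 has discriminant 1 - 4·(-195) = 781, which is not a perfect square in Q (d = 781 is squarefree and ≠ 1), so x^2 - x - 195 is irreducible over Q. It is the minimal polynomial of α.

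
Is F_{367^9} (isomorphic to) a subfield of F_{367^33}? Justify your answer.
No: F_{367^9} is not a subfield of F_{367^33}

F_{p^m} embeds in F_{p^n} iff m | n. Here 9 ∤ 33 (since 33 = 3·9 + 6 with remainder 6 ≠ 0), so F_{367^9} is not a subfield of F_{367^33}. Equivalently: if it were, the tower law would give 9 = [F_{367^9}:F_367] dividing [F_{367^33}:F_367] = 33, contradiction.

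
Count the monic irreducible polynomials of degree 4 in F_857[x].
There are 134853649788 monic irreducible polynomials of degree 4 over F_857

Each element of F_{857^4} that lies in no proper subfield is a root of exactly one monic irreducible of degree 4 over F_857, and each such polynomial has 4 distinct roots in F_{857^4}. By Möbius inversion the count is N_857(4) = (1/4) Σ_{d|4} μ(4/d) · 857^d = (1/4)(μ(4)·857^1 + μ(2)·857^2 + μ(1)·857^4) = 539414599152/4 = 134853649788.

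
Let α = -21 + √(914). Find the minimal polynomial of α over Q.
m_α(x) = x^2 + 42x - 473

From α + 21 = √(914), squaring gives (α + 21)^2 = 914, i.e. α^2 + 42α + 441 = 914, so α^2 + 42α - 473 = 0. The discriminant of x^2 + 42x - 473 is (42)^2 - 4·(-473) = 1764 + 1892 = 3656, and 4·(914) is not a perfect square in Q since 914 is squarefree and ≠ 1. Hence x^2 + 42x - 473 is irreducible over Q and is the minimal polynomial of α.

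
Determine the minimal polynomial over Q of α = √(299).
m_α(x) = x^2 - 299

α satisfies α^2 - 299 = 0, so x^2 - 299 annihilates α. Since d = 299 is squarefree and ≠ 1, it is not a perfect square in Q, so x^2 - 299 has no rational root and is therefore irreducible over Q (a degree-2 polynomial over a field is irreducible iff it has no root). Hence m_α(x) = x^2 - 299.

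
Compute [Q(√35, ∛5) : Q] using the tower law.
[Q(√35, ∛5) : Q] = 6

Let L = Q(√35, ∛5). Since Q(√35) ⊂ L and [Q(√35):Q] = 2, the tower law gives 2 | [L:Q]. Likewise Q(∛5) ⊂ L with [Q(∛5):Q] = 3 (because 5 is not a perfect cube), so 3 | [L:Q]. As gcd(2,3) = 1, [L:Q] is divisible by 6. Conversely L is generated over Q by √35 and ∛5, so [L:Q] ≤ 2·3 = 6. Therefore [Q(√35, ∛5) : Q] = 6.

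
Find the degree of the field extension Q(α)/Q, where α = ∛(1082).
[Q(α):Q] = 3

The minimal polynomial of α is x^3 - 1082, irreducible over Q since 1082 is not a perfect cube (so x^3 - 1082 has no rational root). Hence [Q(α):Q] = deg(m_α) = 3.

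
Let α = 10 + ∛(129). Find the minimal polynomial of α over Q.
m_α(x) = x^3 - 30x^2 + 300x - 1129

Set β = α - 10 = ∛(129), so β^3 = 129. Then (α - 10)^3 - 129 = 0, i.e. α is a root of g(x) = (x - 10)^3 - 129 = x^3 - 30x^2 + 300x - 1129. Since g(x) = h(x - 10) where h(x) = x^3 - 129, and h is irreducible over Q (because 129 is not a perfect cube, so h has no rational root, and a monic cubic with no rational root is irreducible), g is also irreducible (irreducibility is preserved under the substitution x → x - 10). Hence m_α(x) = x^3 - 30x^2 + 300x - 1129.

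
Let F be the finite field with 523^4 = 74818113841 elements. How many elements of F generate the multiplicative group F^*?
There are φ(74818113840) = 17980784640 primitive elements

F_q^* is cyclic of order q - 1 = 74818113840. A cyclic group of order m has exactly φ(m) generators. Here m = 74818113840 = 2^4 · 3^2 · 5 · 17 · 29 · 131 · 1609, so the number of primitive elements is φ(74818113840) = 17980784640.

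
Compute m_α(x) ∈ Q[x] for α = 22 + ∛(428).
m_α(x) = x^3 - 66x^2 + 1452x - 11076

Set β = α - 22 = ∛(428), so β^3 = 428. Then (α - 22)^3 - 428 = 0, i.e. α is a root of g(x) = (x - 22)^3 - 428 = x^3 - 66x^2 + 1452x - 11076. Since g(x) = h(x - 22) where h(x) = x^3 - 428, and h is irreducible over Q (because 428 is not a perfect cube, so h has no rational root, and a monic cubic with no rational root is irreducible), g is also irreducible (irreducibility is preserved under the substitution x → x - 22). Hence m_α(x) = x^3 - 66x^2 + 1452x - 11076.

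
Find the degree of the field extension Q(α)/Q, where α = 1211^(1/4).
[Q(α):Q] = 4

α is a root of x^4 - 1211. By Eisenstein's criterion at the prime p = 7 (which divides the constant term 1211 but p^2 = 49 does not, since 1211 is squarefree), x^4 - 1211 is irreducible over Q. Hence [Q(α):Q] = 4.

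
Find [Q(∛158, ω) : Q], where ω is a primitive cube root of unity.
[Q(∛158, ω) : Q] = 6

[Q(∛158):Q] = 3 (min poly x^3 - 158, irreducible since 158 is not a perfect cube). [Q(ω):Q] = 2 (min poly x^2 + x + 1). Since Q(∛158) ⊂ R and ω ∉ R, we have ω ∉ Q(∛158), so x^2 + x + 1 remains irreducible over Q(∛158) and [Q(∛158, ω) : Q(∛158)] = 2. By the tower law, [Q(∛158, ω) : Q] = 3 · 2 = 6. (In fact Q(∛158, ω) is the splitting field of x^3 - 158 over Q.)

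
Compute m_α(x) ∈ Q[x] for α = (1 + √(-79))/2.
m_α(x) = x^2 - x + 20

From 2α - 1 = √(-79), squaring gives (2α - 1)^2 = -79, i.e. 4α^2 - 4α + 1 = -79, so α^2 - α + (1 + 79)/4 = 0. Since -79 ≡ 1 (mod 4), (1 + 79)/4 = 20 ∈ Z. The polynomial x^2 - x + 20 has discriminant 1 - 4·(20) = -79, which is not a perfect square in Q (d = -79 is squarefree and ≠ 1), so x^2 - x + 20 is irreducible over Q. It is the minimal polynomial of α.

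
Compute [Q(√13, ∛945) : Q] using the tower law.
[Q(√13, ∛945) : Q] = 6

Let L = Q(√13, ∛945). Since Q(√13) ⊂ L and [Q(√13):Q] = 2, the tower law gives 2 | [L:Q]. Likewise Q(∛945) ⊂ L with [Q(∛945):Q] = 3 (because 945 is not a perfect cube), so 3 | [L:Q]. As gcd(2,3) = 1, [L:Q] is divisible by 6. Conversely L is generated over Q by √13 and ∛945, so [L:Q] ≤ 2·3 = 6. Therefore [Q(√13, ∛945) : Q] = 6.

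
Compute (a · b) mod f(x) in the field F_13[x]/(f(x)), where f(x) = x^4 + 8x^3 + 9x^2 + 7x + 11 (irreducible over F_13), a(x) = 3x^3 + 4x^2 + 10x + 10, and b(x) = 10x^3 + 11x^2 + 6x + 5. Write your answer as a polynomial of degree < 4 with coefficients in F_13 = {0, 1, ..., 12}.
a · b ≡ 12x^3 + 7x + 10 (mod f(x))

Multiply in F_13[x]: a(x)·b(x) = (3x^3 + 4x^2 + 10x + 10)·(10x^3 + 11x^2 + 6x + 5) = 4x^6 + 8x^5 + 6x^4 + 2x^3 + 8x^2 + 6x + 11. This has degree ≥ 4, so divide by f(x) over F_13: 4x^6 + 8x^5 + 6x^4 + 2x^3 + 8x^2 + 6x + 11 = (4x^2 + 2x + 6)·(x^4 + 8x^3 + 9x^2 + 7x + 11) + (12x^3 + 7x + 10). Hence a·b ≡ 12x^3 + 7x + 10 (mod f). (F_13[x]/(f) is a field with 13^4 = 28561 elements since f is irreducible of degree 4.)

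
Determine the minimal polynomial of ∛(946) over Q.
m_α(x) = x^3 - 946

α satisfies α^3 = 946, so x^3 - 946 annihilates α. By the rational root test, a rational root p/q (in lowest terms) of x^3 - 946 would satisfy p^3 = 946 q^3, forcing q = 1 and p^3 = 946; but 946 is not a perfect cube, contradiction. A monic cubic over Q with no rational root is irreducible (any nontrivial factorization would include a linear factor). Hence x^3 - 946 is the minimal polynomial of α, and in particular [Q(α):Q] = 3.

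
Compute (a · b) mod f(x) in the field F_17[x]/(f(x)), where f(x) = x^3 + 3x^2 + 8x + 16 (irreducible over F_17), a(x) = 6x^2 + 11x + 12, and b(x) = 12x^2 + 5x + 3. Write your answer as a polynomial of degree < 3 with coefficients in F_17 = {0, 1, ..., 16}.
a · b ≡ 7x^2 + 2x + 16 (mod f(x))

Multiply in F_17[x]: a(x)·b(x) = (6x^2 + 11x + 12)·(12x^2 + 5x + 3) = 4x^4 + 9x^3 + 13x^2 + 8x + 2. This has degree ≥ 3, so divide by f(x) over F_17: 4x^4 + 9x^3 + 13x^2 + 8x + 2 = (4x + 14)·(x^3 + 3x^2 + 8x + 16) + (7x^2 + 2x + 16). Hence a·b ≡ 7x^2 + 2x + 16 (mod f). (F_17[x]/(f) is a field with 17^3 = 4913 elements since f is irreducible of degree 3.)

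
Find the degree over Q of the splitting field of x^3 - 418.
[K : Q] = 6

The roots of x^3 - 418 are ∛418, ω∛418, ω^2∛418 where ω = e^(2πi/3) is a primitive cube root of unity, so K = Q(∛418, ω). Now [Q(∛418):Q] = 3 (since 418 is not a perfect cube, x^3 - 418 is irreducible) and [Q(ω):Q] = 2. Both 2 and 3 divide [K:Q], and [K:Q] ≤ 3·2 = 6, so [K:Q] = 6. (Equivalently: Q(∛418) ⊂ R but ω ∉ R, so [K : Q(∛418)] = 2.)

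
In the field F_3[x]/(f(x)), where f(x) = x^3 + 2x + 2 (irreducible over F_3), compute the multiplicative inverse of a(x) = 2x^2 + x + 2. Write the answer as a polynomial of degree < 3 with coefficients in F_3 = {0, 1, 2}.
a(x)^(-1) ≡ x^2 + x + 2 (mod f(x))

Since f is irreducible over F_3, F_3[x]/(f) is a field and a(x) ≠ 0 has an inverse. Apply the extended Euclidean algorithm to f(x) and a(x) in F_3[x]: f(x) = (2x + 2)·a(x) + (2x + 1);  a(x) = (x)·(2x + 1) + (2). The last nonzero remainder is the constant 2 = gcd(f, a) in F_3. Back-substituting through the division chain expresses 2 = s(x)·a(x) + t(x)·f(x) with s(x) ≡ 2x^2 + 2x + 1 (mod f), so (2x^2 + 2x + 1)·a(x) ≡ 2 (mod f). Multiplying by 2^(-1) ≡ 2 in F_3 gives a(x)^(-1) ≡ 2·(2x^2 + 2x + 1) ≡ x^2 + x + 2 (mod f). Check: (2x^2 + x + 2)·(x^2 + x + 2) = 2x^4 + x^2 + x + 1 ≡ 1 (mod x^3 + 2x + 2).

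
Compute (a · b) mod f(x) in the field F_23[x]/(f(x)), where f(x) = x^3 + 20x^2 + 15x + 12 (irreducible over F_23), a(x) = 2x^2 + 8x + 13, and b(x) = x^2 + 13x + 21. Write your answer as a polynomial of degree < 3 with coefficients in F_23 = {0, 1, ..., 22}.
a · b ≡ 19x^2 + 12x (mod f(x))

Multiply in F_23[x]: a(x)·b(x) = (2x^2 + 8x + 13)·(x^2 + 13x + 21) = 2x^4 + 11x^3 + 21x^2 + 15x + 20. This has degree ≥ 3, so divide by f(x) over F_23: 2x^4 + 11x^3 + 21x^2 + 15x + 20 = (2x + 17)·(x^3 + 20x^2 + 15x + 12) + (19x^2 + 12x). Hence a·b ≡ 19x^2 + 12x (mod f). (F_23[x]/(f) is a field with 23^3 = 12167 elements since f is irreducible of degree 3.)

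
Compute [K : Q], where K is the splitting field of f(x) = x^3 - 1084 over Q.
[K : Q] = 6

The roots of x^3 - 1084 are ∛1084, ω∛1084, ω^2∛1084 where ω = e^(2πi/3) is a primitive cube root of unity, so K = Q(∛1084, ω). Now [Q(∛1084):Q] = 3 (since 1084 is not a perfect cube, x^3 - 1084 is irreducible) and [Q(ω):Q] = 2. Both 2 and 3 divide [K:Q], and [K:Q] ≤ 3·2 = 6, so [K:Q] = 6. (Equivalently: Q(∛1084) ⊂ R but ω ∉ R, so [K : Q(∛1084)] = 2.)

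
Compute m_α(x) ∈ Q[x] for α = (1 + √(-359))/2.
m_α(x) = x^2 - x + 90

From 2α - 1 = √(-359), squaring gives (2α - 1)^2 = -359, i.e. 4α^2 - 4α + 1 = -359, so α^2 - α + (1 + 359)/4 = 0. Since -359 ≡ 1 (mod 4), (1 + 359)/4 = 90 ∈ Z. The polynomial x^2 - x + 90 has discriminant 1 - 4·(90) = -359, which is not a perfect square in Q (d = -359 is squarefree and ≠ 1), so x^2 - x + 90 is irreducible over Q. It is the minimal polynomial of α.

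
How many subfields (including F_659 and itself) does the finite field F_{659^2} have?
F_{659^2} has 2 subfields

The subfields of F_{p^n} are exactly the fields F_{p^d} for d | n (each is the fixed field of the unique index-d subgroup of Gal(F_{p^n}/F_p) ≅ Z/nZ). The divisors of n = 2 are {1, 2}, giving 2 subfields: F_{659^1}, F_{659^2}.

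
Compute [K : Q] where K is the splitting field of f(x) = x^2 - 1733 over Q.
[K : Q] = 2

f(x) = x^2 - 1733 factors as (x - √1733)(x + √1733). The splitting field is K = Q(√1733). Since 1733 is squarefree and > 1, it is not a perfect square, so x^2 - 1733 is irreducible over Q and [Q(√1733) : Q] = 2. Hence [K : Q] = 2.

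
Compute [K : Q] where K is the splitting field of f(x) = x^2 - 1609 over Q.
[K : Q] = 2

f(x) = x^2 - 1609 factors as (x - √1609)(x + √1609). The splitting field is K = Q(√1609). Since 1609 is squarefree and > 1, it is not a perfect square, so x^2 - 1609 is irreducible over Q and [Q(√1609) : Q] = 2. Hence [K : Q] = 2.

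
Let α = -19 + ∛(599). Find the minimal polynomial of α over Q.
m_α(x) = x^3 + 57x^2 + 1083x + 6260

Set β = α + 19 = ∛(599), so β^3 = 599. Then (α + 19)^3 - 599 = 0, i.e. α is a root of g(x) = (x + 19)^3 - 599 = x^3 + 57x^2 + 1083x + 6260. Since g(x) = h(x + 19) where h(x) = x^3 - 599, and h is irreducible over Q (because 599 is not a perfect cube, so h has no rational root, and a monic cubic with no rational root is irreducible), g is also irreducible (irreducibility is preserved under the substitution x → x + 19). Hence m_α(x) = x^3 + 57x^2 + 1083x + 6260.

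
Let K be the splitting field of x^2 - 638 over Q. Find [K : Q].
[K : Q] = 2

f(x) = x^2 - 638 factors as (x - √638)(x + √638). The splitting field is K = Q(√638). Since 638 is squarefree and > 1, it is not a perfect square, so x^2 - 638 is irreducible over Q and [Q(√638) : Q] = 2. Hence [K : Q] = 2.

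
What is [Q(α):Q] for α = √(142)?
[Q(α):Q] = 2

[Q(α):Q] equals the degree of the minimal polynomial of α. Here α^2 = 142 and x^2 - 142 is irreducible (d = 142 is squarefree, ≠ 1, hence not a square), so deg(m_α) = 2. Thus [Q(α):Q] = 2.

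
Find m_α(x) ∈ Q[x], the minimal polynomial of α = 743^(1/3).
m_α(x) = x^3 - 743

α satisfies α^3 = 743, so x^3 - 743 annihilates α. By the rational root test, a rational root p/q (in lowest terms) of x^3 - 743 would satisfy p^3 = 743 q^3, forcing q = 1 and p^3 = 743; but 743 is not a perfect cube, contradiction. A monic cubic over Q with no rational root is irreducible (any nontrivial factorization would include a linear factor). Hence x^3 - 743 is the minimal polynomial of α, and in particular [Q(α):Q] = 3.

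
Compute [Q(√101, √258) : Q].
[Q(√101, √258) : Q] = 4

[Q(√101):Q] = 2 (min poly x^2 - 101, irreducible since 101 is squarefree > 1). For the top step, suppose √258 ∈ Q(√101), say √258 = c + d√101 with c, d ∈ Q. Squaring: 258 = c^2 + 101d^2 + 2cd√101. Since √101 ∉ Q this forces 2cd = 0. If d = 0 then √258 = c ∈ Q, contradicting 258 squarefree > 1. If c = 0 then 258 = 101d^2, so 101·258 = (101d)^2 is a perfect square in Q — but 101·258 = 26058 is not a perfect square (since 101 and 258 are distinct squarefree integers). Contradiction. Hence √258 ∉ Q(√101), so x^2 - 258 stays irreducible over Q(√101) and [Q(√101, √258) : Q(√101)] = 2. By the tower law, [Q(√101, √258) : Q] = 2 · 2 = 4.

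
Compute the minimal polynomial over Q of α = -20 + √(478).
m_α(x) = x^2 + 40x - 78

From α + 20 = √(478), squaring gives (α + 20)^2 = 478, i.e. α^2 + 40α + 400 = 478, so α^2 + 40α - 78 = 0. The discriminant of x^2 + 40x - 78 is (40)^2 - 4·(-78) = 1600 + 312 = 1912, and 4·(478) is not a perfect square in Q since 478 is squarefree and ≠ 1. Hence x^2 + 40x - 78 is irreducible over Q and is the minimal polynomial of α.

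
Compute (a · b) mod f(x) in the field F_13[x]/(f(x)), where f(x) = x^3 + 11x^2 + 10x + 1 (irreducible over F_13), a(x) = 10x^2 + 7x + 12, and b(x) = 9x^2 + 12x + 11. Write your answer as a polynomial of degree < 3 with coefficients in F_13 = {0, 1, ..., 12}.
a · b ≡ 11x^2 + 11x + 3 (mod f(x))

Multiply in F_13[x]: a(x)·b(x) = (10x^2 + 7x + 12)·(9x^2 + 12x + 11) = 12x^4 + x^3 + 3x^2 + 2. This has degree ≥ 3, so divide by f(x) over F_13: 12x^4 + x^3 + 3x^2 + 2 = (12x + 12)·(x^3 + 11x^2 + 10x + 1) + (11x^2 + 11x + 3). Hence a·b ≡ 11x^2 + 11x + 3 (mod f). (F_13[x]/(f) is a field with 13^3 = 2197 elements since f is irreducible of degree 3.)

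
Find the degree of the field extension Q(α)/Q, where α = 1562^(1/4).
[Q(α):Q] = 4

α is a root of x^4 - 1562. By Eisenstein's criterion at the prime p = 2 (which divides the constant term 1562 but p^2 = 4 does not, since 1562 is squarefree), x^4 - 1562 is irreducible over Q. Hence [Q(α):Q] = 4.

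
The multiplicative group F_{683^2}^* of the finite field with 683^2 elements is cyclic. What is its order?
|F_{683^2}^*| = 466488

F_{683^2} has 683^2 = 466489 elements; its multiplicative group consists of all nonzero elements, so |F_{683^2}^*| = 466489 - 1 = 466488. (It is cyclic since any finite subgroup of the multiplicative group of a field is cyclic.)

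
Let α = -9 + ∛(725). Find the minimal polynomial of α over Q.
m_α(x) = x^3 + 27x^2 + 243x + 4

Set β = α + 9 = ∛(725), so β^3 = 725. Then (α + 9)^3 - 725 = 0, i.e. α is a root of g(x) = (x + 9)^3 - 725 = x^3 + 27x^2 + 243x + 4. Since g(x) = h(x + 9) where h(x) = x^3 - 725, and h is irreducible over Q (because 725 is not a perfect cube, so h has no rational root, and a monic cubic with no rational root is irreducible), g is also irreducible (irreducibility is preserved under the substitution x → x + 9). Hence m_α(x) = x^3 + 27x^2 + 243x + 4.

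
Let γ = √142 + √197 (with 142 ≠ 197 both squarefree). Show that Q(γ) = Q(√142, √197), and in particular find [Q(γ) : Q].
[Q(γ) : Q] = 4 (equivalently, Q(γ) = Q(√142, √197))

Obviously Q(γ) ⊆ Q(√142, √197), and [Q(√142, √197):Q] = 4 (since 142, 197 are distinct squarefree integers > 1 with 27974 not a perfect square). To show equality we compute the minimal polynomial of γ. From γ = √142 + √197: γ^2 = 142 + 2√(27974) + 197 = 339 + 2√(27974), so γ^2 - 339 = 2√(27974); squaring, (γ^2 - 339)^2 = 4·27974, i.e. γ^4 - 678γ^2 + 114921 - 111896 = 0, i.e. γ^4 - 678γ^2 + 3025 = 0. So γ is a root of x^4 - 678x^2 + 3025. This polynomial is irreducible over Q: it has no rational root (each ±√142 ± √197 is irrational), and any factorization into two quadratics over Q would force √(27974) ∈ Q (pairing opposite roots) or √142, √197 ∈ Q (other pairings), all impossible. Hence [Q(γ):Q] = 4 = [Q(√142, √197):Q], so Q(γ) = Q(√142, √197).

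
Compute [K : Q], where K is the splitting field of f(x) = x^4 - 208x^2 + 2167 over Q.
[K : Q] = 4

Solving the quadratic in x^2: x^2 = (208 ± √(208^2 - 4·2167))/2 = (208 ± √34596)/2 = (208 ± 186)/2, giving x^2 = 197 or x^2 = 11. So f(x) = (x^2 - 197)(x^2 - 11) and the roots of f are ±√197, ±√11. Hence the splitting field is K = Q(√197, √11). Since 197 and 11 are distinct squarefree integers > 1, their product 2167 is not a perfect square, so √11 ∉ Q(√197). By the tower law [K:Q] = [Q(√197,√11):Q(√197)] · [Q(√197):Q] = 2 · 2 = 4.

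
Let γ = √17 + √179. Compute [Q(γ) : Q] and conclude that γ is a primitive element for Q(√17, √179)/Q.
[Q(γ) : Q] = 4 (equivalently, Q(γ) = Q(√17, √179))

Obviously Q(γ) ⊆ Q(√17, √179), and [Q(√17, √179):Q] = 4 (since 17, 179 are distinct squarefree integers > 1 with 3043 not a perfect square). To show equality we compute the minimal polynomial of γ. From γ = √17 + √179: γ^2 = 17 + 2√(3043) + 179 = 196 + 2√(3043), so γ^2 - 196 = 2√(3043); squaring, (γ^2 - 196)^2 = 4·3043, i.e. γ^4 - 392γ^2 + 38416 - 12172 = 0, i.e. γ^4 - 392γ^2 + 26244 = 0. So γ is a root of x^4 - 392x^2 + 26244. This polynomial is irreducible over Q: it has no rational root (each ±√17 ± √179 is irrational), and any factorization into two quadratics over Q would force √(3043) ∈ Q (pairing opposite roots) or √17, √179 ∈ Q (other pairings), all impossible. Hence [Q(γ):Q] = 4 = [Q(√17, √179):Q], so Q(γ) = Q(√17, √179).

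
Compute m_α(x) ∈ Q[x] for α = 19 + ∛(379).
m_α(x) = x^3 - 57x^2 + 1083x - 7238

Set β = α - 19 = ∛(379), so β^3 = 379. Then (α - 19)^3 - 379 = 0, i.e. α is a root of g(x) = (x - 19)^3 - 379 = x^3 - 57x^2 + 1083x - 7238. Since g(x) = h(x - 19) where h(x) = x^3 - 379, and h is irreducible over Q (because 379 is not a perfect cube, so h has no rational root, and a monic cubic with no rational root is irreducible), g is also irreducible (irreducibility is preserved under the substitution x → x - 19). Hence m_α(x) = x^3 - 57x^2 + 1083x - 7238.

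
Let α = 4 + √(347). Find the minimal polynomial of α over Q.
m_α(x) = x^2 - 8x - 331

From α - 4 = √(347), squaring gives (α - 4)^2 = 347, i.e. α^2 - 8α + 16 = 347, so α^2 - 8α - 331 = 0. The discriminant of x^2 - 8x - 331 is (-8)^2 - 4·(-331) = 64 + 1324 = 1388, and 4·(347) is not a perfect square in Q since 347 is squarefree and ≠ 1. Hence x^2 - 8x - 331 is irreducible over Q and is the minimal polynomial of α.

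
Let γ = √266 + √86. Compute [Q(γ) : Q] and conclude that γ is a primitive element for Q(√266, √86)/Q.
[Q(γ) : Q] = 4 (equivalently, Q(γ) = Q(√266, √86))

Obviously Q(γ) ⊆ Q(√266, √86), and [Q(√266, √86):Q] = 4 (since 266, 86 are distinct squarefree integers > 1 with 22876 not a perfect square). To show equality we compute the minimal polynomial of γ. From γ = √266 + √86: γ^2 = 266 + 2√(22876) + 86 = 352 + 2√(22876), so γ^2 - 352 = 2√(22876); squaring, (γ^2 - 352)^2 = 4·22876, i.e. γ^4 - 704γ^2 + 123904 - 91504 = 0, i.e. γ^4 - 704γ^2 + 32400 = 0. So γ is a root of x^4 - 704x^2 + 32400. This polynomial is irreducible over Q: it has no rational root (each ±√266 ± √86 is irrational), and any factorization into two quadratics over Q would force √(22876) ∈ Q (pairing opposite roots) or √266, √86 ∈ Q (other pairings), all impossible. Hence [Q(γ):Q] = 4 = [Q(√266, √86):Q], so Q(γ) = Q(√266, √86).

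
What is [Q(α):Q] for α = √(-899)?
[Q(α):Q] = 2

[Q(α):Q] equals the degree of the minimal polynomial of α. Here α^2 = -899 and x^2 + 899 is irreducible (d = -899 is squarefree, ≠ 1, hence not a square), so deg(m_α) = 2. Thus [Q(α):Q] = 2.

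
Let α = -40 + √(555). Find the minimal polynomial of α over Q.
m_α(x) = x^2 + 80x + 1045

From α + 40 = √(555), squaring gives (α + 40)^2 = 555, i.e. α^2 + 80α + 1600 = 555, so α^2 + 80α + 1045 = 0. The discriminant of x^2 + 80x + 1045 is (80)^2 - 4·(1045) = 6400 - 4180 = 2220, and 4·(555) is not a perfect square in Q since 555 is squarefree and ≠ 1. Hence x^2 + 80x + 1045 is irreducible over Q and is the minimal polynomial of α.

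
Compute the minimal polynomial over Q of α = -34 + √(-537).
m_α(x) = x^2 + 68x + 1693

From α + 34 = √(-537), squaring gives (α + 34)^2 = -537, i.e. α^2 + 68α + 1156 = -537, so α^2 + 68α + 1693 = 0. The discriminant of x^2 + 68x + 1693 is (68)^2 - 4·(1693) = 4624 - 6772 = -2148, and 4·(-537) is not a perfect square in Q since -537 is squarefree and ≠ 1. Hence x^2 + 68x + 1693 is irreducible over Q and is the minimal polynomial of α.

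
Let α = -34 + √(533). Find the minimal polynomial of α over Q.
m_α(x) = x^2 + 68x + 623

From α + 34 = √(533), squaring gives (α + 34)^2 = 533, i.e. α^2 + 68α + 1156 = 533, so α^2 + 68α + 623 = 0. The discriminant of x^2 + 68x + 623 is (68)^2 - 4·(623) = 4624 - 2492 = 2132, and 4·(533) is not a perfect square in Q since 533 is squarefree and ≠ 1. Hence x^2 + 68x + 623 is irreducible over Q and is the minimal polynomial of α.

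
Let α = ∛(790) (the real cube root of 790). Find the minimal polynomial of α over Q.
m_α(x) = x^3 - 790

α satisfies α^3 = 790, so x^3 - 790 annihilates α. By the rational root test, a rational root p/q (in lowest terms) of x^3 - 790 would satisfy p^3 = 790 q^3, forcing q = 1 and p^3 = 790; but 790 is not a perfect cube, contradiction. A monic cubic over Q with no rational root is irreducible (any nontrivial factorization would include a linear factor). Hence x^3 - 790 is the minimal polynomial of α, and in particular [Q(α):Q] = 3.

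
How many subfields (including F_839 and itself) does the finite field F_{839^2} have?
F_{839^2} has 2 subfields

The subfields of F_{p^n} are exactly the fields F_{p^d} for d | n (each is the fixed field of the unique index-d subgroup of Gal(F_{p^n}/F_p) ≅ Z/nZ). The divisors of n = 2 are {1, 2}, giving 2 subfields: F_{839^1}, F_{839^2}.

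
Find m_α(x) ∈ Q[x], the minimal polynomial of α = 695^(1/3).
m_α(x) = x^3 - 695

α satisfies α^3 = 695, so x^3 - 695 annihilates α. By the rational root test, a rational root p/q (in lowest terms) of x^3 - 695 would satisfy p^3 = 695 q^3, forcing q = 1 and p^3 = 695; but 695 is not a perfect cube, contradiction. A monic cubic over Q with no rational root is irreducible (any nontrivial factorization would include a linear factor). Hence x^3 - 695 is the minimal polynomial of α, and in particular [Q(α):Q] = 3.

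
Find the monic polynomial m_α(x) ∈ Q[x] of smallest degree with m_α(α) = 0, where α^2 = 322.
m_α(x) = x^2 - 322

α satisfies α^2 - 322 = 0, so x^2 - 322 annihilates α. Since d = 322 is squarefree and ≠ 1, it is not a perfect square in Q, so x^2 - 322 has no rational root and is therefore irreducible over Q (a degree-2 polynomial over a field is irreducible iff it has no root). Hence m_α(x) = x^2 - 322.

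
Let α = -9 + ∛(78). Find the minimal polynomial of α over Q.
m_α(x) = x^3 + 27x^2 + 243x + 651

Set β = α + 9 = ∛(78), so β^3 = 78. Then (α + 9)^3 - 78 = 0, i.e. α is a root of g(x) = (x + 9)^3 - 78 = x^3 + 27x^2 + 243x + 651. Since g(x) = h(x + 9) where h(x) = x^3 - 78, and h is irreducible over Q (because 78 is not a perfect cube, so h has no rational root, and a monic cubic with no rational root is irreducible), g is also irreducible (irreducibility is preserved under the substitution x → x + 9). Hence m_α(x) = x^3 + 27x^2 + 243x + 651.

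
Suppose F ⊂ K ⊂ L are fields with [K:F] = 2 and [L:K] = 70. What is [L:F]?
[L:F] = 140

The tower law says that for any tower of field extensions F ⊂ K ⊂ L with finite degrees, [L:F] = [L:K] · [K:F]. Here this gives [L:F] = 70 · 2 = 140.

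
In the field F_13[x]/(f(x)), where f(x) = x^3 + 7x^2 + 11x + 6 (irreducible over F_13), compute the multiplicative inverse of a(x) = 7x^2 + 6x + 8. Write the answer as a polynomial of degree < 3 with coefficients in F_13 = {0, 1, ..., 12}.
a(x)^(-1) ≡ 10x^2 + 1 (mod f(x))

Since f is irreducible over F_13, F_13[x]/(f) is a field and a(x) ≠ 0 has an inverse. Apply the extended Euclidean algorithm to f(x) and a(x) in F_13[x]: f(x) = (2x + 3)·a(x) + (3x + 8);  a(x) = (11x + 3)·(3x + 8) + (10). The last nonzero remainder is the constant 10 = gcd(f, a) in F_13. Back-substituting through the division chain expresses 10 = s(x)·a(x) + t(x)·f(x) with s(x) ≡ 9x^2 + 10 (mod f), so (9x^2 + 10)·a(x) ≡ 10 (mod f). Multiplying by 10^(-1) ≡ 4 in F_13 gives a(x)^(-1) ≡ 4·(9x^2 + 10) ≡ 10x^2 + 1 (mod f). Check: (7x^2 + 6x + 8)·(10x^2 + 1) = 5x^4 + 8x^3 + 9x^2 + 6x + 8 ≡ 1 (mod x^3 + 7x^2 + 11x + 6).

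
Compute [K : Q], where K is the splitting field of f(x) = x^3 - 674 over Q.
[K : Q] = 6

The roots of x^3 - 674 are ∛674, ω∛674, ω^2∛674 where ω = e^(2πi/3) is a primitive cube root of unity, so K = Q(∛674, ω). Now [Q(∛674):Q] = 3 (since 674 is not a perfect cube, x^3 - 674 is irreducible) and [Q(ω):Q] = 2. Both 2 and 3 divide [K:Q], and [K:Q] ≤ 3·2 = 6, so [K:Q] = 6. (Equivalently: Q(∛674) ⊂ R but ω ∉ R, so [K : Q(∛674)] = 2.)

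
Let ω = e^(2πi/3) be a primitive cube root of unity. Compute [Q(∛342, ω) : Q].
[Q(∛342, ω) : Q] = 6

[Q(∛342):Q] = 3 (min poly x^3 - 342, irreducible since 342 is not a perfect cube). [Q(ω):Q] = 2 (min poly x^2 + x + 1). Since Q(∛342) ⊂ R and ω ∉ R, we have ω ∉ Q(∛342), so x^2 + x + 1 remains irreducible over Q(∛342) and [Q(∛342, ω) : Q(∛342)] = 2. By the tower law, [Q(∛342, ω) : Q] = 3 · 2 = 6. (In fact Q(∛342, ω) is the splitting field of x^3 - 342 over Q.)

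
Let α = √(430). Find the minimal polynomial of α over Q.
m_α(x) = x^2 - 430

α satisfies α^2 - 430 = 0, so x^2 - 430 annihilates α. Since d = 430 is squarefree and ≠ 1, it is not a perfect square in Q, so x^2 - 430 has no rational root and is therefore irreducible over Q (a degree-2 polynomial over a field is irreducible iff it has no root). Hence m_α(x) = x^2 - 430.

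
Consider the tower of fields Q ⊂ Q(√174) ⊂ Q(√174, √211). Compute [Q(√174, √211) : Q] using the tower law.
[Q(√174, √211) : Q] = 4

[Q(√174):Q] = 2 (min poly x^2 - 174, irreducible since 174 is squarefree > 1). For the top step, suppose √211 ∈ Q(√174), say √211 = c + d√174 with c, d ∈ Q. Squaring: 211 = c^2 + 174d^2 + 2cd√174. Since √174 ∉ Q this forces 2cd = 0. If d = 0 then √211 = c ∈ Q, contradicting 211 squarefree > 1. If c = 0 then 211 = 174d^2, so 174·211 = (174d)^2 is a perfect square in Q — but 174·211 = 36714 is not a perfect square (since 174 and 211 are distinct squarefree integers). Contradiction. Hence √211 ∉ Q(√174), so x^2 - 211 stays irreducible over Q(√174) and [Q(√174, √211) : Q(√174)] = 2. By the tower law, [Q(√174, √211) : Q] = 2 · 2 = 4.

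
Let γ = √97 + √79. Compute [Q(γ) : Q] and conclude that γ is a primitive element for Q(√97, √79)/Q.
[Q(γ) : Q] = 4 (equivalently, Q(γ) = Q(√97, √79))

Obviously Q(γ) ⊆ Q(√97, √79), and [Q(√97, √79):Q] = 4 (since 97, 79 are distinct squarefree integers > 1 with 7663 not a perfect square). To show equality we compute the minimal polynomial of γ. From γ = √97 + √79: γ^2 = 97 + 2√(7663) + 79 = 176 + 2√(7663), so γ^2 - 176 = 2√(7663); squaring, (γ^2 - 176)^2 = 4·7663, i.e. γ^4 - 352γ^2 + 30976 - 30652 = 0, i.e. γ^4 - 352γ^2 + 324 = 0. So γ is a root of x^4 - 352x^2 + 324. This polynomial is irreducible over Q: it has no rational root (each ±√97 ± √79 is irrational), and any factorization into two quadratics over Q would force √(7663) ∈ Q (pairing opposite roots) or √97, √79 ∈ Q (other pairings), all impossible. Hence [Q(γ):Q] = 4 = [Q(√97, √79):Q], so Q(γ) = Q(√97, √79).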